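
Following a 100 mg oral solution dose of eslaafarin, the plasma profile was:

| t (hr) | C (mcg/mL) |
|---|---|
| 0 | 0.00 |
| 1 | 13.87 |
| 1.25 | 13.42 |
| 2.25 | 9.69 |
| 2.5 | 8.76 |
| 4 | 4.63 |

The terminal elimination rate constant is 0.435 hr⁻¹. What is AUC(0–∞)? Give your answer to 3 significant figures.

Trapezoidal AUC_0→4:
  [0→1]: (0.00+13.87)/2 × 1 = 6.935
  [1→1.25]: (13.87+13.42)/2 × 0.25 = 3.41125
  [1.25→2.25]: (13.42+9.69)/2 × 1 = 11.555
  [2.25→2.5]: (9.69+8.76)/2 × 0.25 = 2.30625
  [2.5→4]: (8.76+4.63)/2 × 1.5 = 10.0425
  Sum = 34.25 mcg/mL·hr
Extrapolated tail: C_last / k_e = 4.63 / 0.435 = 10.644
AUC_0→∞ = 34.25 + 10.644 = 44.894 mcg/mL·hr

AUC = 44.9 mcg/mL·hr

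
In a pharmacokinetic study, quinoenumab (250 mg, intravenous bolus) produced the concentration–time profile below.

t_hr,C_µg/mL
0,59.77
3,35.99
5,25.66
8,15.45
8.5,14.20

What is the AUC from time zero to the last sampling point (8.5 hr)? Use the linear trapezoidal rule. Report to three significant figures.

AUC = 274 µg/mL·hr

Trapezoidal AUC_0→8.5:
  [0→3]: (59.77+35.99)/2 × 3 = 143.64
  [3→5]: (35.99+25.66)/2 × 2 = 61.65
  [5→8]: (25.66+15.45)/2 × 3 = 61.665
  [8→8.5]: (15.45+14.20)/2 × 0.5 = 7.4125
  Sum = 274.3675 µg/mL·hr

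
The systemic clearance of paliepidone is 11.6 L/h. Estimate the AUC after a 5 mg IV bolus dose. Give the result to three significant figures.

AUC_0→∞ = Dose_iv / CL
        = 5 / 11.6 = 0.431034 mg/L·h

AUC = 0.431 mg/L·h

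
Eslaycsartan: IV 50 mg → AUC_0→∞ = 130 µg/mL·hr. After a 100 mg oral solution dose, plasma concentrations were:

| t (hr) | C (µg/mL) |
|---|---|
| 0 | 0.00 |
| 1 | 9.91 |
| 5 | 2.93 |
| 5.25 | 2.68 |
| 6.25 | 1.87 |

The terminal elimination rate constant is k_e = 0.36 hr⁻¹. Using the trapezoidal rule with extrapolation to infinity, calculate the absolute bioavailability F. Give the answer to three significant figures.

F = 0.149

Trapezoidal AUC_0→6.25 (oral solution):
  [0→1]: (0.00+9.91)/2 × 1 = 4.955
  [1→5]: (9.91+2.93)/2 × 4 = 25.68
  [5→5.25]: (2.93+2.68)/2 × 0.25 = 0.70125
  [5.25→6.25]: (2.68+1.87)/2 × 1 = 2.275
  Sum = 33.61125 µg/mL·hr
Tail: C_last/k_e = 1.87/0.36 = 5.194
AUC_0→∞ (oral solution) = 33.61125 + 5.194 = 38.80525 µg/mL·hr
F = (AUC_ev/D_ev)/(AUC_iv/D_iv) = (38.80525/100)/(130/50) = 0.3880525/2.6 = 0.1493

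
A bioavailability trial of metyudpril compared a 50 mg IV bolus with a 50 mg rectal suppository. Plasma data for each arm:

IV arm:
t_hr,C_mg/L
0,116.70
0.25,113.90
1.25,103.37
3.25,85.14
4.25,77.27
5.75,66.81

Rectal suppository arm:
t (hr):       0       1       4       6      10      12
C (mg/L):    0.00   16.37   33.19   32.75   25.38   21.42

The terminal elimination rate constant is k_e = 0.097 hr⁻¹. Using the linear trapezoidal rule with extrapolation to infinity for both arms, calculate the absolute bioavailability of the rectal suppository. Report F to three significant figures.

Trapezoidal AUC_0→5.75 (IV):
  [0→0.25]: (116.70+113.90)/2 × 0.25 = 28.825
  [0.25→1.25]: (113.90+103.37)/2 × 1 = 108.635
  [1.25→3.25]: (103.37+85.14)/2 × 2 = 188.51
  [3.25→4.25]: (85.14+77.27)/2 × 1 = 81.205
  [4.25→5.75]: (77.27+66.81)/2 × 1.5 = 108.06
  Sum = 515.235 mg/L·hr
IV tail: 66.81/0.097 = 688.763; AUC_iv,0→∞ = 515.235 + 688.763 = 1203.998 mg/L·hr
Trapezoidal AUC_0→12 (rectal suppository):
  [0→1]: (0.00+16.37)/2 × 1 = 8.185
  [1→4]: (16.37+33.19)/2 × 3 = 74.34
  [4→6]: (33.19+32.75)/2 × 2 = 65.94
  [6→10]: (32.75+25.38)/2 × 4 = 116.26
  [10→12]: (25.38+21.42)/2 × 2 = 46.8
  Sum = 311.525 mg/L·hr
rectal suppository tail: 21.42/0.097 = 220.825; AUC_ev,0→∞ = 311.525 + 220.825 = 532.35 mg/L·hr
F = (AUC_ev/D_ev)/(AUC_iv/D_iv) = (532.35/50)/(1203.998/50) = 10.647/24.07996 = 0.4422

F = 0.442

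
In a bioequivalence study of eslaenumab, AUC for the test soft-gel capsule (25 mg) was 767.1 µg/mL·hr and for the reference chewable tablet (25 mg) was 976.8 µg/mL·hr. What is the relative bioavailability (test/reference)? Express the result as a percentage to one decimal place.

F_rel = 78.5%

F_rel = (AUC_test/D_test) / (AUC_ref/D_ref)
      = (767.1/25) / (976.8/25)
      = 30.684 / 39.072 = 0.7853 = 78.53%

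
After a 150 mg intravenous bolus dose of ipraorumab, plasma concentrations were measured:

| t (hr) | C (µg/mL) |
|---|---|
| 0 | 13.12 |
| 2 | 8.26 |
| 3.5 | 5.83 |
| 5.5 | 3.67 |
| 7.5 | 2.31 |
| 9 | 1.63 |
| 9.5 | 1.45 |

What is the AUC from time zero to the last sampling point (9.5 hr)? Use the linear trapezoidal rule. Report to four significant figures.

Trapezoidal AUC_0→9.5:
  [0→2]: (13.12+8.26)/2 × 2 = 21.38
  [2→3.5]: (8.26+5.83)/2 × 1.5 = 10.5675
  [3.5→5.5]: (5.83+3.67)/2 × 2 = 9.5
  [5.5→7.5]: (3.67+2.31)/2 × 2 = 5.98
  [7.5→9]: (2.31+1.63)/2 × 1.5 = 2.955
  [9→9.5]: (1.63+1.45)/2 × 0.5 = 0.77
  Sum = 51.1525 µg/mL·hr

AUC = 51.15 µg/mL·hr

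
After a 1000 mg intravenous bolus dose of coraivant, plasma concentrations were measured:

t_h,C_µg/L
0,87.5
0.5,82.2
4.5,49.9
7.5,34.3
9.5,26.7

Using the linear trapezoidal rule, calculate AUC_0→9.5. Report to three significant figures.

Trapezoidal AUC_0→9.5:
  [0→0.5]: (87.5+82.2)/2 × 0.5 = 42.425
  [0.5→4.5]: (82.2+49.9)/2 × 4 = 264.2
  [4.5→7.5]: (49.9+34.3)/2 × 3 = 126.3
  [7.5→9.5]: (34.3+26.7)/2 × 2 = 61.0
  Sum = 493.925 µg/L·h

AUC = 494 µg/L·h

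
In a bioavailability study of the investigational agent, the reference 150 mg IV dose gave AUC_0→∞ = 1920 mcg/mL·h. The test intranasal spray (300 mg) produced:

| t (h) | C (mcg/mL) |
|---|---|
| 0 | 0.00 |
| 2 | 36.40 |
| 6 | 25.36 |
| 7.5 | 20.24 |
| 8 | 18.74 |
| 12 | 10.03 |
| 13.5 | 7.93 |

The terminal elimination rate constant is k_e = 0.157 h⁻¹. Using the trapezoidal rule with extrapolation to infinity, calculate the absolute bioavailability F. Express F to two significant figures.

Trapezoidal AUC_0→13.5 (intranasal spray):
  [0→2]: (0.00+36.40)/2 × 2 = 36.4
  [2→6]: (36.40+25.36)/2 × 4 = 123.52
  [6→7.5]: (25.36+20.24)/2 × 1.5 = 34.2
  [7.5→8]: (20.24+18.74)/2 × 0.5 = 9.745
  [8→12]: (18.74+10.03)/2 × 4 = 57.54
  [12→13.5]: (10.03+7.93)/2 × 1.5 = 13.47
  Sum = 274.875 mcg/mL·h
Tail: C_last/k_e = 7.93/0.157 = 50.510
AUC_0→∞ (intranasal spray) = 274.875 + 50.510 = 325.385 mcg/mL·h
F = (AUC_ev/D_ev)/(AUC_iv/D_iv) = (325.385/300)/(1920/150) = 1.08462/12.8 = 0.0847

F = 0.085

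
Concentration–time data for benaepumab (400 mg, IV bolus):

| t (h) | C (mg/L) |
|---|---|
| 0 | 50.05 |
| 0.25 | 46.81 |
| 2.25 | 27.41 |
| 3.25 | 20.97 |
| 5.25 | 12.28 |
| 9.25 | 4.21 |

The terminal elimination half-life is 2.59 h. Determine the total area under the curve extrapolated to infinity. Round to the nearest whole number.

Trapezoidal AUC_0→9.25:
  [0→0.25]: (50.05+46.81)/2 × 0.25 = 12.1075
  [0.25→2.25]: (46.81+27.41)/2 × 2 = 74.22
  [2.25→3.25]: (27.41+20.97)/2 × 1 = 24.19
  [3.25→5.25]: (20.97+12.28)/2 × 2 = 33.25
  [5.25→9.25]: (12.28+4.21)/2 × 4 = 32.98
  Sum = 176.7475 mg/L·h
k_e = ln2 / t½ = 0.693147 / 2.59 = 0.2676 h^-1
Extrapolated tail: C_last / k_e = 4.21 / 0.2676 = 15.732
AUC_0→∞ = 176.7475 + 15.732 = 192.4795 mg/L·h

AUC = 192 mg/L·h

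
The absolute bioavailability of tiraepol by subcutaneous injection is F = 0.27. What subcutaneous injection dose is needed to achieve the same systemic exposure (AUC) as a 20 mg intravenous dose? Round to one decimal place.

D_subcutaneous = 74.1 mg

For equal systemic exposure: F × D_ev = D_iv
D_ev = D_iv / F = 20 / 0.27 = 74.0741 mg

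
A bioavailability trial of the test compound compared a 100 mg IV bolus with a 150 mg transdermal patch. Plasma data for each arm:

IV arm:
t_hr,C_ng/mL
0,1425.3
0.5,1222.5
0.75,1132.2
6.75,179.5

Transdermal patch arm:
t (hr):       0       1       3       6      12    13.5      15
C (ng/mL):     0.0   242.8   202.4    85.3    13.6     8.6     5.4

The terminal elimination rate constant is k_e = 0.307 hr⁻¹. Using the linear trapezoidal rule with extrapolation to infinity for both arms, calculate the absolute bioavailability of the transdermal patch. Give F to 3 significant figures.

Trapezoidal AUC_0→6.75 (IV):
  [0→0.5]: (1425.3+1222.5)/2 × 0.5 = 661.95
  [0.5→0.75]: (1222.5+1132.2)/2 × 0.25 = 294.3375
  [0.75→6.75]: (1132.2+179.5)/2 × 6 = 3935.1
  Sum = 4891.3875 ng/mL·hr
IV tail: 179.5/0.307 = 584.691; AUC_iv,0→∞ = 4891.3875 + 584.691 = 5476.0785 ng/mL·hr
Trapezoidal AUC_0→15 (transdermal patch):
  [0→1]: (0.0+242.8)/2 × 1 = 121.4
  [1→3]: (242.8+202.4)/2 × 2 = 445.2
  [3→6]: (202.4+85.3)/2 × 3 = 431.55
  [6→12]: (85.3+13.6)/2 × 6 = 296.7
  [12→13.5]: (13.6+8.6)/2 × 1.5 = 16.65
  [13.5→15]: (8.6+5.4)/2 × 1.5 = 10.5
  Sum = 1322.0 ng/mL·hr
transdermal patch tail: 5.4/0.307 = 17.590; AUC_ev,0→∞ = 1322.0 + 17.590 = 1339.59 ng/mL·hr
F = (AUC_ev/D_ev)/(AUC_iv/D_iv) = (1339.59/150)/(5476.0785/100) = 8.9306/54.760785 = 0.1631

F = 0.163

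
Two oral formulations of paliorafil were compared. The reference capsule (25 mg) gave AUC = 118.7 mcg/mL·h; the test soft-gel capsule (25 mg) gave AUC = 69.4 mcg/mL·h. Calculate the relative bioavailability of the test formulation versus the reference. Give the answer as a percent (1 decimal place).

F_rel = (AUC_test/D_test) / (AUC_ref/D_ref)
      = (69.4/25) / (118.7/25)
      = 2.776 / 4.748 = 0.5847 = 58.47%

F_rel = 58.5%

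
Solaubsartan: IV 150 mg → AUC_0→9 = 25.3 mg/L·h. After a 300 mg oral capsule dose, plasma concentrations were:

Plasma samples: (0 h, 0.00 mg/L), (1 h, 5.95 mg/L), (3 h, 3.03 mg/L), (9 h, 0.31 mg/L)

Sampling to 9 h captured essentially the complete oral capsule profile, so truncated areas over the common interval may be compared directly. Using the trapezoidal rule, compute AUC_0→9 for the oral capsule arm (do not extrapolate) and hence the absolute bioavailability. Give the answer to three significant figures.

Trapezoidal AUC_0→9 (oral capsule):
  [0→1]: (0.00+5.95)/2 × 1 = 2.975
  [1→3]: (5.95+3.03)/2 × 2 = 8.98
  [3→9]: (3.03+0.31)/2 × 6 = 10.02
  Sum = 21.975 mg/L·h
F = (AUC_ev/D_ev)/(AUC_iv/D_iv) = (21.975/300)/(25.3/150) = 0.07325/0.168667 = 0.4343

F = 0.434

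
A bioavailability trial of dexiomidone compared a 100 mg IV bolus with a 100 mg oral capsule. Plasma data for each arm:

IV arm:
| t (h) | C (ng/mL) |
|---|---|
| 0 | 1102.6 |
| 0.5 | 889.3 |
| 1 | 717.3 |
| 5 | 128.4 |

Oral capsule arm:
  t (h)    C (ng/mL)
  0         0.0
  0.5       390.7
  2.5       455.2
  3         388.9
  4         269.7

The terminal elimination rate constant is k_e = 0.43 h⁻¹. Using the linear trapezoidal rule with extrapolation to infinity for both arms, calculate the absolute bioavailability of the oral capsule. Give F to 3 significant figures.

F = 0.731

Trapezoidal AUC_0→5 (IV):
  [0→0.5]: (1102.6+889.3)/2 × 0.5 = 497.975
  [0.5→1]: (889.3+717.3)/2 × 0.5 = 401.65
  [1→5]: (717.3+128.4)/2 × 4 = 1691.4
  Sum = 2591.025 ng/mL·h
IV tail: 128.4/0.43 = 298.605; AUC_iv,0→∞ = 2591.025 + 298.605 = 2889.63 ng/mL·h
Trapezoidal AUC_0→4 (oral capsule):
  [0→0.5]: (0.0+390.7)/2 × 0.5 = 97.675
  [0.5→2.5]: (390.7+455.2)/2 × 2 = 845.9
  [2.5→3]: (455.2+388.9)/2 × 0.5 = 211.025
  [3→4]: (388.9+269.7)/2 × 1 = 329.3
  Sum = 1483.9 ng/mL·h
oral capsule tail: 269.7/0.43 = 627.209; AUC_ev,0→∞ = 1483.9 + 627.209 = 2111.109 ng/mL·h
F = (AUC_ev/D_ev)/(AUC_iv/D_iv) = (2111.109/100)/(2889.63/100) = 21.11109/28.8963 = 0.7306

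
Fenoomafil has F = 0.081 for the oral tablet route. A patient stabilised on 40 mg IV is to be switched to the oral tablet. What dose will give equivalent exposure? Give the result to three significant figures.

D_oral = 494 mg

For equal systemic exposure: F × D_ev = D_iv
D_ev = D_iv / F = 40 / 0.081 = 493.827 mg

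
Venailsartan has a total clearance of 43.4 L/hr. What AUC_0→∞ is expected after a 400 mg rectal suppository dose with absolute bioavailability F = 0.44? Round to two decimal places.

AUC_0→∞ = F × Dose / CL
        = 0.44 × 400 / 43.4 = 4.0553 mg/L·hr

AUC = 4.06 mg/L·hr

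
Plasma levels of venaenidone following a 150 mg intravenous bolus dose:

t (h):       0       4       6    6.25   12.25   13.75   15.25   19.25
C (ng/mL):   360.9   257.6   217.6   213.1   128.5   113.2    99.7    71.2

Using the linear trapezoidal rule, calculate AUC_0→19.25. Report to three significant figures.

Trapezoidal AUC_0→19.25:
  [0→4]: (360.9+257.6)/2 × 4 = 1237.0
  [4→6]: (257.6+217.6)/2 × 2 = 475.2
  [6→6.25]: (217.6+213.1)/2 × 0.25 = 53.8375
  [6.25→12.25]: (213.1+128.5)/2 × 6 = 1024.8
  [12.25→13.75]: (128.5+113.2)/2 × 1.5 = 181.275
  [13.75→15.25]: (113.2+99.7)/2 × 1.5 = 159.675
  [15.25→19.25]: (99.7+71.2)/2 × 4 = 341.8
  Sum = 3473.5875 ng/mL·h

AUC = 3470 ng/mL·h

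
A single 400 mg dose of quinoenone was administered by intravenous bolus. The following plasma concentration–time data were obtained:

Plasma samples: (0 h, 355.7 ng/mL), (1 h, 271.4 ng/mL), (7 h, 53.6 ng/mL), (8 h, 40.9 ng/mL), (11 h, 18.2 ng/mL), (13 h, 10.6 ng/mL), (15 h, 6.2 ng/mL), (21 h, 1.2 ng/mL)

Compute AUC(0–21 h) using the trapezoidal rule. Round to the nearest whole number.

Trapezoidal AUC_0→21:
  [0→1]: (355.7+271.4)/2 × 1 = 313.55
  [1→7]: (271.4+53.6)/2 × 6 = 975.0
  [7→8]: (53.6+40.9)/2 × 1 = 47.25
  [8→11]: (40.9+18.2)/2 × 3 = 88.65
  [11→13]: (18.2+10.6)/2 × 2 = 28.8
  [13→15]: (10.6+6.2)/2 × 2 = 16.8
  [15→21]: (6.2+1.2)/2 × 6 = 22.2
  Sum = 1492.25 ng/mL·h

AUC = 1492 ng/mL·h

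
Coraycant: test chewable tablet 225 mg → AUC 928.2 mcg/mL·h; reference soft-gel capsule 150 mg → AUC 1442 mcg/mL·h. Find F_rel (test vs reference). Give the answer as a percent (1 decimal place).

F_rel = 42.9%

F_rel = (AUC_test/D_test) / (AUC_ref/D_ref)
      = (928.2/225) / (1442/150)
      = 4.12533 / 9.61333 = 0.4291 = 42.91%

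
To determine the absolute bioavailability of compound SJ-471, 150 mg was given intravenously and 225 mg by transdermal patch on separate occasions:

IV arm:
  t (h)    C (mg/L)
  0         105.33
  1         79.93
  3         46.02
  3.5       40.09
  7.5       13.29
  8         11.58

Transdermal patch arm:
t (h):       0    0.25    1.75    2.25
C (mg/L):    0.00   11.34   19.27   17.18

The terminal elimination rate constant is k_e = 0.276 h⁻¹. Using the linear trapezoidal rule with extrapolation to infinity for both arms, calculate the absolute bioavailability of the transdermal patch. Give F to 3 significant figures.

Trapezoidal AUC_0→8 (IV):
  [0→1]: (105.33+79.93)/2 × 1 = 92.63
  [1→3]: (79.93+46.02)/2 × 2 = 125.95
  [3→3.5]: (46.02+40.09)/2 × 0.5 = 21.5275
  [3.5→7.5]: (40.09+13.29)/2 × 4 = 106.76
  [7.5→8]: (13.29+11.58)/2 × 0.5 = 6.2175
  Sum = 353.085 mg/L·h
IV tail: 11.58/0.276 = 41.957; AUC_iv,0→∞ = 353.085 + 41.957 = 395.042 mg/L·h
Trapezoidal AUC_0→2.25 (transdermal patch):
  [0→0.25]: (0.00+11.34)/2 × 0.25 = 1.4175
  [0.25→1.75]: (11.34+19.27)/2 × 1.5 = 22.9575
  [1.75→2.25]: (19.27+17.18)/2 × 0.5 = 9.1125
  Sum = 33.4875 mg/L·h
transdermal patch tail: 17.18/0.276 = 62.246; AUC_ev,0→∞ = 33.4875 + 62.246 = 95.7335 mg/L·h
F = (AUC_ev/D_ev)/(AUC_iv/D_iv) = (95.7335/225)/(395.042/150) = 0.425482/2.63361 = 0.1616

F = 0.162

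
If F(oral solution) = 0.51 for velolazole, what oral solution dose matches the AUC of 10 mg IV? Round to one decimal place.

For equal systemic exposure: F × D_ev = D_iv
D_ev = D_iv / F = 10 / 0.51 = 19.6078 mg

D_oral = 19.6 mg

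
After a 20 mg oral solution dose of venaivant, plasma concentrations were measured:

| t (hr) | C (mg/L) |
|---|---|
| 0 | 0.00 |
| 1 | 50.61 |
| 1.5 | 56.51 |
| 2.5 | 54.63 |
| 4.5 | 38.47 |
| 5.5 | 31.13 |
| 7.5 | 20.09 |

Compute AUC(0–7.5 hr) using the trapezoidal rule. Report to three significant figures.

Trapezoidal AUC_0→7.5:
  [0→1]: (0.00+50.61)/2 × 1 = 25.305
  [1→1.5]: (50.61+56.51)/2 × 0.5 = 26.78
  [1.5→2.5]: (56.51+54.63)/2 × 1 = 55.57
  [2.5→4.5]: (54.63+38.47)/2 × 2 = 93.1
  [4.5→5.5]: (38.47+31.13)/2 × 1 = 34.8
  [5.5→7.5]: (31.13+20.09)/2 × 2 = 51.22
  Sum = 286.775 mg/L·hr

AUC = 287 mg/L·hr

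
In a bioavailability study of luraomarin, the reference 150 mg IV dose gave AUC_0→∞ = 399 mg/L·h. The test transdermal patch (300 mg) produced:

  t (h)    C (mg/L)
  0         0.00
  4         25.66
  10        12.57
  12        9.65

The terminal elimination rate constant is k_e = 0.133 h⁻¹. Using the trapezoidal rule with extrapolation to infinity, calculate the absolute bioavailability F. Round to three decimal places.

Trapezoidal AUC_0→12 (transdermal patch):
  [0→4]: (0.00+25.66)/2 × 4 = 51.32
  [4→10]: (25.66+12.57)/2 × 6 = 114.69
  [10→12]: (12.57+9.65)/2 × 2 = 22.22
  Sum = 188.23 mg/L·h
Tail: C_last/k_e = 9.65/0.133 = 72.556
AUC_0→∞ (transdermal patch) = 188.23 + 72.556 = 260.786 mg/L·h
F = (AUC_ev/D_ev)/(AUC_iv/D_iv) = (260.786/300)/(399/150) = 0.869287/2.66 = 0.3268

F = 0.327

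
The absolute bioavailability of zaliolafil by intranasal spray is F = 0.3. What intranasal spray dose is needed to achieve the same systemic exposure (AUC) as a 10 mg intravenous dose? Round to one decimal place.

For equal systemic exposure: F × D_ev = D_iv
D_ev = D_iv / F = 10 / 0.3 = 33.3333 mg

D_intranasal = 33.3 mg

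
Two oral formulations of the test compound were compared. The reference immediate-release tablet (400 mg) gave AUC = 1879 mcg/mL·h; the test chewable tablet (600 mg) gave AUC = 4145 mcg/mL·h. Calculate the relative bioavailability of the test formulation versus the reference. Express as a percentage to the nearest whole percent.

F_rel = 147%

F_rel = (AUC_test/D_test) / (AUC_ref/D_ref)
      = (4145/600) / (1879/400)
      = 6.90833 / 4.6975 = 1.4706 = 147.06%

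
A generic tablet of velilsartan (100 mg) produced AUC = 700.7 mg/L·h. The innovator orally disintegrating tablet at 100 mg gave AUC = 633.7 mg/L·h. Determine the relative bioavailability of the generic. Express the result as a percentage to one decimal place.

F_rel = (AUC_test/D_test) / (AUC_ref/D_ref)
      = (700.7/100) / (633.7/100)
      = 7.007 / 6.337 = 1.1057 = 110.57%

F_rel = 110.6%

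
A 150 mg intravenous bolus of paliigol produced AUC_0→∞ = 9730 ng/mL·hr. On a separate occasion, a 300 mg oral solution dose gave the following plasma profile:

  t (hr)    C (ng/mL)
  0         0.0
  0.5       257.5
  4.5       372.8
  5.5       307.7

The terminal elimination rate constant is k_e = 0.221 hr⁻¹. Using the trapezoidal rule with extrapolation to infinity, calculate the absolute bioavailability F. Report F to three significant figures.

F = 0.157

Trapezoidal AUC_0→5.5 (oral solution):
  [0→0.5]: (0.0+257.5)/2 × 0.5 = 64.375
  [0.5→4.5]: (257.5+372.8)/2 × 4 = 1260.6
  [4.5→5.5]: (372.8+307.7)/2 × 1 = 340.25
  Sum = 1665.225 ng/mL·hr
Tail: C_last/k_e = 307.7/0.221 = 1392.308
AUC_0→∞ (oral solution) = 1665.225 + 1392.308 = 3057.533 ng/mL·hr
F = (AUC_ev/D_ev)/(AUC_iv/D_iv) = (3057.533/300)/(9730/150) = 10.1918/64.8667 = 0.1571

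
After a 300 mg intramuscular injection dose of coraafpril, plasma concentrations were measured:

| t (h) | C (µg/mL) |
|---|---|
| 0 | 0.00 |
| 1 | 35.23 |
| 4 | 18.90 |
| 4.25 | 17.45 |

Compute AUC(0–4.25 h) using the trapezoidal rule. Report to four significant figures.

Trapezoidal AUC_0→4.25:
  [0→1]: (0.00+35.23)/2 × 1 = 17.615
  [1→4]: (35.23+18.90)/2 × 3 = 81.195
  [4→4.25]: (18.90+17.45)/2 × 0.25 = 4.54375
  Sum = 103.35375 µg/mL·h

AUC = 103.4 µg/mL·h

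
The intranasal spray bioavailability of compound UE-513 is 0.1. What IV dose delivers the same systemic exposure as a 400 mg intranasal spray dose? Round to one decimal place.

Systemic exposure from an extravascular dose = F × D_ev, so the equivalent IV dose is F × D_ev.
D_iv = F × D_ev = 0.1 × 400 = 40 mg

D_iv = 40.0 mg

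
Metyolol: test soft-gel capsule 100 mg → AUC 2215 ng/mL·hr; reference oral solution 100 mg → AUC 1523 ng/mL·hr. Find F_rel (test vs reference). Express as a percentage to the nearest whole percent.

F_rel = 145%

F_rel = (AUC_test/D_test) / (AUC_ref/D_ref)
      = (2215/100) / (1523/100)
      = 22.15 / 15.23 = 1.4544 = 145.44%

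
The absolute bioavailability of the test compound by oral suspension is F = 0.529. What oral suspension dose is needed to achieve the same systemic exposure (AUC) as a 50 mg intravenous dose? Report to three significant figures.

For equal systemic exposure: F × D_ev = D_iv
D_ev = D_iv / F = 50 / 0.529 = 94.518 mg

D_oral = 94.5 mg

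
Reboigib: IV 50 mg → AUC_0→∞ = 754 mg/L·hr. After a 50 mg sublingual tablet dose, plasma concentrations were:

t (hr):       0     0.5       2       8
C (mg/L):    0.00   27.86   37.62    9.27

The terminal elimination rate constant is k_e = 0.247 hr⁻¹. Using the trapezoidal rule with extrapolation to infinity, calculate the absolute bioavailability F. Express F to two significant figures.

Trapezoidal AUC_0→8 (sublingual tablet):
  [0→0.5]: (0.00+27.86)/2 × 0.5 = 6.965
  [0.5→2]: (27.86+37.62)/2 × 1.5 = 49.11
  [2→8]: (37.62+9.27)/2 × 6 = 140.67
  Sum = 196.745 mg/L·hr
Tail: C_last/k_e = 9.27/0.247 = 37.530
AUC_0→∞ (sublingual tablet) = 196.745 + 37.530 = 234.275 mg/L·hr
F = (AUC_ev/D_ev)/(AUC_iv/D_iv) = (234.275/50)/(754/50) = 4.6855/15.08 = 0.3107

F = 0.31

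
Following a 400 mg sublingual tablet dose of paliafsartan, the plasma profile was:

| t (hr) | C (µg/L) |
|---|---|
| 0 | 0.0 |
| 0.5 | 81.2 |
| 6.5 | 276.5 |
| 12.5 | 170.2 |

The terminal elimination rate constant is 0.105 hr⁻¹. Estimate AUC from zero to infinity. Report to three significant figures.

Trapezoidal AUC_0→12.5:
  [0→0.5]: (0.0+81.2)/2 × 0.5 = 20.3
  [0.5→6.5]: (81.2+276.5)/2 × 6 = 1073.1
  [6.5→12.5]: (276.5+170.2)/2 × 6 = 1340.1
  Sum = 2433.5 µg/L·hr
Extrapolated tail: C_last / k_e = 170.2 / 0.105 = 1620.952
AUC_0→∞ = 2433.5 + 1620.952 = 4054.452 µg/L·hr

AUC = 4050 µg/L·hr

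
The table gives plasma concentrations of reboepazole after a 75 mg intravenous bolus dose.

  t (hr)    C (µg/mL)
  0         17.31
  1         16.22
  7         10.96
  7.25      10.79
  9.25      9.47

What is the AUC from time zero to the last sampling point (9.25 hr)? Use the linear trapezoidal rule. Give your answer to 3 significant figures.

AUC = 121 µg/mL·hr

Trapezoidal AUC_0→9.25:
  [0→1]: (17.31+16.22)/2 × 1 = 16.765
  [1→7]: (16.22+10.96)/2 × 6 = 81.54
  [7→7.25]: (10.96+10.79)/2 × 0.25 = 2.71875
  [7.25→9.25]: (10.79+9.47)/2 × 2 = 20.26
  Sum = 121.28375 µg/mL·hr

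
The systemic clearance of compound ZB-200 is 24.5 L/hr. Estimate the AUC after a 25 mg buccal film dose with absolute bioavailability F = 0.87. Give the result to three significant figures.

AUC = 0.888 mg/L·hr

AUC_0→∞ = F × Dose / CL
        = 0.87 × 25 / 24.5 = 0.887755 mg/L·hr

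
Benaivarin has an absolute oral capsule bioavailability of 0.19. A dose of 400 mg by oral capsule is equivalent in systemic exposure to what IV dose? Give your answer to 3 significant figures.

Systemic exposure from an extravascular dose = F × D_ev, so the equivalent IV dose is F × D_ev.
D_iv = F × D_ev = 0.19 × 400 = 76 mg

D_iv = 76.0 mg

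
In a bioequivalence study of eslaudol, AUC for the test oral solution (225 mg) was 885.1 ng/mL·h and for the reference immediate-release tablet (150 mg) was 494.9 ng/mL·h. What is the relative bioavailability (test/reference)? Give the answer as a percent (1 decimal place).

F_rel = (AUC_test/D_test) / (AUC_ref/D_ref)
      = (885.1/225) / (494.9/150)
      = 3.93378 / 3.29933 = 1.1923 = 119.23%

F_rel = 119.2%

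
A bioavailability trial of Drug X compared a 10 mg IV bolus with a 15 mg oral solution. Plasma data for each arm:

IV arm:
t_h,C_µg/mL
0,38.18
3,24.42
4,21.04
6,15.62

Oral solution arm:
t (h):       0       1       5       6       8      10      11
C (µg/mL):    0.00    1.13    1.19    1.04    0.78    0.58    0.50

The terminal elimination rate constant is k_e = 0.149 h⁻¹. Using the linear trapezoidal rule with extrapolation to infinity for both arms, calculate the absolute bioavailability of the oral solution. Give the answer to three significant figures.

Trapezoidal AUC_0→6 (IV):
  [0→3]: (38.18+24.42)/2 × 3 = 93.9
  [3→4]: (24.42+21.04)/2 × 1 = 22.73
  [4→6]: (21.04+15.62)/2 × 2 = 36.66
  Sum = 153.29 µg/mL·h
IV tail: 15.62/0.149 = 104.832; AUC_iv,0→∞ = 153.29 + 104.832 = 258.122 µg/mL·h
Trapezoidal AUC_0→11 (oral solution):
  [0→1]: (0.00+1.13)/2 × 1 = 0.565
  [1→5]: (1.13+1.19)/2 × 4 = 4.64
  [5→6]: (1.19+1.04)/2 × 1 = 1.115
  [6→8]: (1.04+0.78)/2 × 2 = 1.82
  [8→10]: (0.78+0.58)/2 × 2 = 1.36
  [10→11]: (0.58+0.50)/2 × 1 = 0.54
  Sum = 10.04 µg/mL·h
oral solution tail: 0.50/0.149 = 3.356; AUC_ev,0→∞ = 10.04 + 3.356 = 13.396 µg/mL·h
F = (AUC_ev/D_ev)/(AUC_iv/D_iv) = (13.396/15)/(258.122/10) = 0.893067/25.8122 = 0.0346

F = 0.0346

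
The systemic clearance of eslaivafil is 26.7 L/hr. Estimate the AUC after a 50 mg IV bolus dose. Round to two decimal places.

AUC = 1.87 mg/L·hr

AUC_0→∞ = Dose_iv / CL
        = 50 / 26.7 = 1.87266 mg/L·hr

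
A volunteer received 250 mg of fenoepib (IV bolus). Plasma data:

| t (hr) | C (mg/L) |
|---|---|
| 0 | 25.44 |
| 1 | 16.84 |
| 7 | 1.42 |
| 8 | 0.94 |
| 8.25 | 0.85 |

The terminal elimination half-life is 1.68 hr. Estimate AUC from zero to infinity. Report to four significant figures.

AUC = 79.38 mg/L·hr

Trapezoidal AUC_0→8.25:
  [0→1]: (25.44+16.84)/2 × 1 = 21.14
  [1→7]: (16.84+1.42)/2 × 6 = 54.78
  [7→8]: (1.42+0.94)/2 × 1 = 1.18
  [8→8.25]: (0.94+0.85)/2 × 0.25 = 0.22375
  Sum = 77.32375 mg/L·hr
k_e = ln2 / t½ = 0.693147 / 1.68 = 0.4126 hr^-1
Extrapolated tail: C_last / k_e = 0.85 / 0.4126 = 2.060
AUC_0→∞ = 77.32375 + 2.060 = 79.38375 mg/L·hr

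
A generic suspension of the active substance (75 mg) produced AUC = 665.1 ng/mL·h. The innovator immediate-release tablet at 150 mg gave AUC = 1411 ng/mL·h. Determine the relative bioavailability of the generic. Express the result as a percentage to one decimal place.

F_rel = 94.3%

F_rel = (AUC_test/D_test) / (AUC_ref/D_ref)
      = (665.1/75) / (1411/150)
      = 8.868 / 9.40667 = 0.9427 = 94.27%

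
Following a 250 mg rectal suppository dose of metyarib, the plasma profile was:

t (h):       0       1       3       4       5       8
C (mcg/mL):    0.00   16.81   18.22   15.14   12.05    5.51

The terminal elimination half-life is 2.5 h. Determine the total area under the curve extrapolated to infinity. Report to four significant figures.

AUC = 119.9 mcg/mL·h

Trapezoidal AUC_0→8:
  [0→1]: (0.00+16.81)/2 × 1 = 8.405
  [1→3]: (16.81+18.22)/2 × 2 = 35.03
  [3→4]: (18.22+15.14)/2 × 1 = 16.68
  [4→5]: (15.14+12.05)/2 × 1 = 13.595
  [5→8]: (12.05+5.51)/2 × 3 = 26.34
  Sum = 100.05 mcg/mL·h
k_e = ln2 / t½ = 0.693147 / 2.5 = 0.2773 h^-1
Extrapolated tail: C_last / k_e = 5.51 / 0.2773 = 19.870
AUC_0→∞ = 100.05 + 19.870 = 119.92 mcg/mL·h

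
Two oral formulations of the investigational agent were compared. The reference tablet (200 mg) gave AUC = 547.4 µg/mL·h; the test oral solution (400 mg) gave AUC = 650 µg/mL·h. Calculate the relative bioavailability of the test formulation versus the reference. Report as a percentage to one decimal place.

F_rel = 59.4%

F_rel = (AUC_test/D_test) / (AUC_ref/D_ref)
      = (650/400) / (547.4/200)
      = 1.625 / 2.737 = 0.5937 = 59.37%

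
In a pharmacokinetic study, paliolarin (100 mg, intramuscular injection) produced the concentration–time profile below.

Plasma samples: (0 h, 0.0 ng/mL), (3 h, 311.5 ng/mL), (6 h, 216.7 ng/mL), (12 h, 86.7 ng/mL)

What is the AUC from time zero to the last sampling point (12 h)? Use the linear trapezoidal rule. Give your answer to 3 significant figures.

Trapezoidal AUC_0→12:
  [0→3]: (0.0+311.5)/2 × 3 = 467.25
  [3→6]: (311.5+216.7)/2 × 3 = 792.3
  [6→12]: (216.7+86.7)/2 × 6 = 910.2
  Sum = 2169.75 ng/mL·h

AUC = 2170 ng/mL·h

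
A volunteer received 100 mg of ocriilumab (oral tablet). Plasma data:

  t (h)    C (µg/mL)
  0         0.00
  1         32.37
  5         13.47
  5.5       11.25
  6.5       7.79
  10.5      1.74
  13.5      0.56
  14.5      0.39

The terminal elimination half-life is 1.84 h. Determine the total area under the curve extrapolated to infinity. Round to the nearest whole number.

AUC = 148 µg/mL·h

Trapezoidal AUC_0→14.5:
  [0→1]: (0.00+32.37)/2 × 1 = 16.185
  [1→5]: (32.37+13.47)/2 × 4 = 91.68
  [5→5.5]: (13.47+11.25)/2 × 0.5 = 6.18
  [5.5→6.5]: (11.25+7.79)/2 × 1 = 9.52
  [6.5→10.5]: (7.79+1.74)/2 × 4 = 19.06
  [10.5→13.5]: (1.74+0.56)/2 × 3 = 3.45
  [13.5→14.5]: (0.56+0.39)/2 × 1 = 0.475
  Sum = 146.55 µg/mL·h
k_e = ln2 / t½ = 0.693147 / 1.84 = 0.3767 h^-1
Extrapolated tail: C_last / k_e = 0.39 / 0.3767 = 1.035
AUC_0→∞ = 146.55 + 1.035 = 147.585 µg/mL·h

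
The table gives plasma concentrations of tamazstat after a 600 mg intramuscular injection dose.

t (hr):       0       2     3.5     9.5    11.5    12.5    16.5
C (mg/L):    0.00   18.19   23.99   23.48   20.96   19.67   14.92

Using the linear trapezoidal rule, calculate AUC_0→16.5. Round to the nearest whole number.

AUC = 326 mg/L·hr

Trapezoidal AUC_0→16.5:
  [0→2]: (0.00+18.19)/2 × 2 = 18.19
  [2→3.5]: (18.19+23.99)/2 × 1.5 = 31.635
  [3.5→9.5]: (23.99+23.48)/2 × 6 = 142.41
  [9.5→11.5]: (23.48+20.96)/2 × 2 = 44.44
  [11.5→12.5]: (20.96+19.67)/2 × 1 = 20.315
  [12.5→16.5]: (19.67+14.92)/2 × 4 = 69.18
  Sum = 326.17 mg/L·hr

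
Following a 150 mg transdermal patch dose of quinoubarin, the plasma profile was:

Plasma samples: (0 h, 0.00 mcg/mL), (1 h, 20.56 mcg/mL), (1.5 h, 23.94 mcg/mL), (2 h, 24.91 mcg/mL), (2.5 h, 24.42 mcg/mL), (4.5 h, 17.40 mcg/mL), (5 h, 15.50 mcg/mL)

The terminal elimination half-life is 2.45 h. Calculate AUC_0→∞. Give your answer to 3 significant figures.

AUC = 151 mcg/mL·h

Trapezoidal AUC_0→5:
  [0→1]: (0.00+20.56)/2 × 1 = 10.28
  [1→1.5]: (20.56+23.94)/2 × 0.5 = 11.125
  [1.5→2]: (23.94+24.91)/2 × 0.5 = 12.2125
  [2→2.5]: (24.91+24.42)/2 × 0.5 = 12.3325
  [2.5→4.5]: (24.42+17.40)/2 × 2 = 41.82
  [4.5→5]: (17.40+15.50)/2 × 0.5 = 8.225
  Sum = 95.995 mcg/mL·h
k_e = ln2 / t½ = 0.693147 / 2.45 = 0.2829 h^-1
Extrapolated tail: C_last / k_e = 15.50 / 0.2829 = 54.790
AUC_0→∞ = 95.995 + 54.790 = 150.785 mcg/mL·h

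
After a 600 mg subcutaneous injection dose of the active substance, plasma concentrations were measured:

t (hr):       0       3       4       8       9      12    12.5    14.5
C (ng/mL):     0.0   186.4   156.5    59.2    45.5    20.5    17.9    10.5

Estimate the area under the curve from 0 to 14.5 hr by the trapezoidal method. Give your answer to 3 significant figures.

Trapezoidal AUC_0→14.5:
  [0→3]: (0.0+186.4)/2 × 3 = 279.6
  [3→4]: (186.4+156.5)/2 × 1 = 171.45
  [4→8]: (156.5+59.2)/2 × 4 = 431.4
  [8→9]: (59.2+45.5)/2 × 1 = 52.35
  [9→12]: (45.5+20.5)/2 × 3 = 99.0
  [12→12.5]: (20.5+17.9)/2 × 0.5 = 9.6
  [12.5→14.5]: (17.9+10.5)/2 × 2 = 28.4
  Sum = 1071.8 ng/mL·hr

AUC = 1070 ng/mL·hr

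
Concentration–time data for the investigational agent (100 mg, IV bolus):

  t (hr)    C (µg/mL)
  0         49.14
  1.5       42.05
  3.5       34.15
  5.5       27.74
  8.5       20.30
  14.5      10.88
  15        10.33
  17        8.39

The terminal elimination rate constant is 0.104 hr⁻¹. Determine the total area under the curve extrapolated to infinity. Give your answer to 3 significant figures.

AUC = 477 µg/mL·hr

Trapezoidal AUC_0→17:
  [0→1.5]: (49.14+42.05)/2 × 1.5 = 68.3925
  [1.5→3.5]: (42.05+34.15)/2 × 2 = 76.2
  [3.5→5.5]: (34.15+27.74)/2 × 2 = 61.89
  [5.5→8.5]: (27.74+20.30)/2 × 3 = 72.06
  [8.5→14.5]: (20.30+10.88)/2 × 6 = 93.54
  [14.5→15]: (10.88+10.33)/2 × 0.5 = 5.3025
  [15→17]: (10.33+8.39)/2 × 2 = 18.72
  Sum = 396.105 µg/mL·hr
Extrapolated tail: C_last / k_e = 8.39 / 0.104 = 80.673
AUC_0→∞ = 396.105 + 80.673 = 476.778 µg/mL·hr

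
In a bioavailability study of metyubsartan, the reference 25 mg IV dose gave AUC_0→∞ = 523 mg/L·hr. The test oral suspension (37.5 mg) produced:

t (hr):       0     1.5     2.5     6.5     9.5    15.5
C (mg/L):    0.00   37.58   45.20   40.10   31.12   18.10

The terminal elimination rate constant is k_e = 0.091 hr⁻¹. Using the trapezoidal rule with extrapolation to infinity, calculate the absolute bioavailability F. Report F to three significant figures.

Trapezoidal AUC_0→15.5 (oral suspension):
  [0→1.5]: (0.00+37.58)/2 × 1.5 = 28.185
  [1.5→2.5]: (37.58+45.20)/2 × 1 = 41.39
  [2.5→6.5]: (45.20+40.10)/2 × 4 = 170.6
  [6.5→9.5]: (40.10+31.12)/2 × 3 = 106.83
  [9.5→15.5]: (31.12+18.10)/2 × 6 = 147.66
  Sum = 494.665 mg/L·hr
Tail: C_last/k_e = 18.10/0.091 = 198.901
AUC_0→∞ (oral suspension) = 494.665 + 198.901 = 693.566 mg/L·hr
F = (AUC_ev/D_ev)/(AUC_iv/D_iv) = (693.566/37.5)/(523/25) = 18.4951/20.92 = 0.8841

F = 0.884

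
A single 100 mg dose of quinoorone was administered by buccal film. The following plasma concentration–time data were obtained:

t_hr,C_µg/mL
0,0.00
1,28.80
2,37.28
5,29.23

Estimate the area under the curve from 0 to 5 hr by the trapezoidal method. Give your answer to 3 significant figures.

AUC = 147 µg/mL·hr

Trapezoidal AUC_0→5:
  [0→1]: (0.00+28.80)/2 × 1 = 14.4
  [1→2]: (28.80+37.28)/2 × 1 = 33.04
  [2→5]: (37.28+29.23)/2 × 3 = 99.765
  Sum = 147.205 µg/mL·hr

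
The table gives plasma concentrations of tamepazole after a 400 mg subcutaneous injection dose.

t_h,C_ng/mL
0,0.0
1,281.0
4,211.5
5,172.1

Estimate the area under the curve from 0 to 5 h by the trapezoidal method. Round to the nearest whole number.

AUC = 1071 ng/mL·h

Trapezoidal AUC_0→5:
  [0→1]: (0.0+281.0)/2 × 1 = 140.5
  [1→4]: (281.0+211.5)/2 × 3 = 738.75
  [4→5]: (211.5+172.1)/2 × 1 = 191.8
  Sum = 1071.05 ng/mL·h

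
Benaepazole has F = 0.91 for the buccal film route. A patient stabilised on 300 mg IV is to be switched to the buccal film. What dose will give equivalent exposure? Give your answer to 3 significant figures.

D_buccal = 330 mg

For equal systemic exposure: F × D_ev = D_iv
D_ev = D_iv / F = 300 / 0.91 = 329.67 mg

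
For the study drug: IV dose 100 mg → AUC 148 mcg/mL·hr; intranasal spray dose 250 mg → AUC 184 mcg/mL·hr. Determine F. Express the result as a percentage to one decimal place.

F = 49.7%

F = (AUC_ev / D_ev) / (AUC_iv / D_iv)
  = (184/250) / (148/100)
  = 0.736 / 1.48 = 0.4973
  = 49.73%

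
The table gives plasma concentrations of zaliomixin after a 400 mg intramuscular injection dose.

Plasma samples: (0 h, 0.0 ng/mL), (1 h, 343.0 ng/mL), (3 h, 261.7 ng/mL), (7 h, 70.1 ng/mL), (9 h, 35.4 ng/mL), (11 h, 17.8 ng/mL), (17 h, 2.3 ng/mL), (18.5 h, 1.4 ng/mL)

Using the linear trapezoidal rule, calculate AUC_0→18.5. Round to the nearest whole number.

AUC = 1662 ng/mL·h

Trapezoidal AUC_0→18.5:
  [0→1]: (0.0+343.0)/2 × 1 = 171.5
  [1→3]: (343.0+261.7)/2 × 2 = 604.7
  [3→7]: (261.7+70.1)/2 × 4 = 663.6
  [7→9]: (70.1+35.4)/2 × 2 = 105.5
  [9→11]: (35.4+17.8)/2 × 2 = 53.2
  [11→17]: (17.8+2.3)/2 × 6 = 60.3
  [17→18.5]: (2.3+1.4)/2 × 1.5 = 2.775
  Sum = 1661.575 ng/mL·h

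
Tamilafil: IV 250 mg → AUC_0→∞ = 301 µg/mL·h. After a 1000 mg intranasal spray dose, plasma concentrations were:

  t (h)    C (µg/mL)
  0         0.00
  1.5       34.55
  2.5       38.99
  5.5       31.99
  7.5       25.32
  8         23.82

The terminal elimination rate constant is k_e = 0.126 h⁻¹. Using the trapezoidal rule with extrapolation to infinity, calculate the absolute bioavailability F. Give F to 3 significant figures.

Trapezoidal AUC_0→8 (intranasal spray):
  [0→1.5]: (0.00+34.55)/2 × 1.5 = 25.9125
  [1.5→2.5]: (34.55+38.99)/2 × 1 = 36.77
  [2.5→5.5]: (38.99+31.99)/2 × 3 = 106.47
  [5.5→7.5]: (31.99+25.32)/2 × 2 = 57.31
  [7.5→8]: (25.32+23.82)/2 × 0.5 = 12.285
  Sum = 238.7475 µg/mL·h
Tail: C_last/k_e = 23.82/0.126 = 189.048
AUC_0→∞ (intranasal spray) = 238.7475 + 189.048 = 427.7955 µg/mL·h
F = (AUC_ev/D_ev)/(AUC_iv/D_iv) = (427.7955/1000)/(301/250) = 0.4277955/1.204 = 0.3553

F = 0.355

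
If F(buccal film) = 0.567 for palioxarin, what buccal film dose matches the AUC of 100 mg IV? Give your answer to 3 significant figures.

D_buccal = 176 mg

For equal systemic exposure: F × D_ev = D_iv
D_ev = D_iv / F = 100 / 0.567 = 176.367 mg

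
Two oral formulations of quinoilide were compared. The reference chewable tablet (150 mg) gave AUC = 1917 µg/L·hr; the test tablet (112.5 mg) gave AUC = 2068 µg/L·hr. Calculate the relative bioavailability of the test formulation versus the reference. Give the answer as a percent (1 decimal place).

F_rel = 143.8%

F_rel = (AUC_test/D_test) / (AUC_ref/D_ref)
      = (2068/112.5) / (1917/150)
      = 18.3822 / 12.78 = 1.4384 = 143.84%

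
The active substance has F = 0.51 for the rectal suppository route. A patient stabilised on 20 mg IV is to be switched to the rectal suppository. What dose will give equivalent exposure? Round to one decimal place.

For equal systemic exposure: F × D_ev = D_iv
D_ev = D_iv / F = 20 / 0.51 = 39.2157 mg

D_rectal = 39.2 mg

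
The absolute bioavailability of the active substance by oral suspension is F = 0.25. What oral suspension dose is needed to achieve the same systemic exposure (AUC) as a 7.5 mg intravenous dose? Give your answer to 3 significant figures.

For equal systemic exposure: F × D_ev = D_iv
D_ev = D_iv / F = 7.5 / 0.25 = 30 mg

D_oral = 30.0 mg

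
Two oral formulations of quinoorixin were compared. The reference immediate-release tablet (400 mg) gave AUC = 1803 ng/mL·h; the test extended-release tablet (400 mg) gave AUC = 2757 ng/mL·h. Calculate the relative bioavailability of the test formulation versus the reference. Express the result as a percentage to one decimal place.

F_rel = 152.9%

F_rel = (AUC_test/D_test) / (AUC_ref/D_ref)
      = (2757/400) / (1803/400)
      = 6.8925 / 4.5075 = 1.5291 = 152.91%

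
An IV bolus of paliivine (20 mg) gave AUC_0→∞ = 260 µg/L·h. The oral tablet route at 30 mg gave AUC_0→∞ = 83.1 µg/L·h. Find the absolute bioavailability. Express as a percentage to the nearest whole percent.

F = (AUC_ev / D_ev) / (AUC_iv / D_iv)
  = (83.1/30) / (260/20)
  = 2.77 / 13 = 0.2131
  = 21.31%

F = 21%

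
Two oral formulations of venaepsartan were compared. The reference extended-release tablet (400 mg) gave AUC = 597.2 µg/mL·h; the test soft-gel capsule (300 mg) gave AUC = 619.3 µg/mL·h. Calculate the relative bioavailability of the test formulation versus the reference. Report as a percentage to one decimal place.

F_rel = 138.3%

F_rel = (AUC_test/D_test) / (AUC_ref/D_ref)
      = (619.3/300) / (597.2/400)
      = 2.06433 / 1.493 = 1.3827 = 138.27%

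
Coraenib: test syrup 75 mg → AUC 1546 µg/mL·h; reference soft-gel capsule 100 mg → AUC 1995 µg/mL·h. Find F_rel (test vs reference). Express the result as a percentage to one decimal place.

F_rel = (AUC_test/D_test) / (AUC_ref/D_ref)
      = (1546/75) / (1995/100)
      = 20.6133 / 19.95 = 1.0332 = 103.32%

F_rel = 103.3%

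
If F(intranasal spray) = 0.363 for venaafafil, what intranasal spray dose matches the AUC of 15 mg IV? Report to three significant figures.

For equal systemic exposure: F × D_ev = D_iv
D_ev = D_iv / F = 15 / 0.363 = 41.3223 mg

D_intranasal = 41.3 mg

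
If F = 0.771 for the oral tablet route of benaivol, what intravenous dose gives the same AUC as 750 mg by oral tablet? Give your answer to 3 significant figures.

Systemic exposure from an extravascular dose = F × D_ev, so the equivalent IV dose is F × D_ev.
D_iv = F × D_ev = 0.771 × 750 = 578.25 mg

D_iv = 578 mg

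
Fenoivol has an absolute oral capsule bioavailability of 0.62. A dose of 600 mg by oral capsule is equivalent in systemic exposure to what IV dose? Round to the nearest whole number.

D_iv = 372 mg

Systemic exposure from an extravascular dose = F × D_ev, so the equivalent IV dose is F × D_ev.
D_iv = F × D_ev = 0.62 × 600 = 372 mg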